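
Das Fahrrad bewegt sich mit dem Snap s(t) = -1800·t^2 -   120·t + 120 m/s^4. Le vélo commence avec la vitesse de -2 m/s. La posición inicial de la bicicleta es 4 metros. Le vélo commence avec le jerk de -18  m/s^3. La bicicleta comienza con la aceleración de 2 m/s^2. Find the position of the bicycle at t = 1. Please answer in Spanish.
Para resolver esto, necesitamos tomar 4 antiderivadas de nuestra ecuación del snap s(t) = -1800·t^2 - 120·t + 120. La integral del snap, con j(0) = -18, da la sacudida: j(t) = -600·t^3 - 60·t^2 + 120·t - 18. La integral de la sacudida es la aceleración. Usando a(0) = 2, obtenemos a(t) = -150·t^4 - 20·t^3 + 60·t^2 - 18·t + 2. Integrando la aceleración y usando la condición inicial v(0) = -2, obtenemos v(t) = -30·t^5 - 5·t^4 + 20·t^3 - 9·t^2 + 2·t - 2. La integral de la velocidad, con x(0) = 4, da la posición: x(t) = -5·t^6 - t^5 + 5·t^4 - 3·t^3 + t^2 - 2·t + 4. Usando x(t) = -5·t^6 - t^5 + 5·t^4 - 3·t^3 + t^2 - 2·t + 4 y sustituyendo t = 1, encontramos x = -1.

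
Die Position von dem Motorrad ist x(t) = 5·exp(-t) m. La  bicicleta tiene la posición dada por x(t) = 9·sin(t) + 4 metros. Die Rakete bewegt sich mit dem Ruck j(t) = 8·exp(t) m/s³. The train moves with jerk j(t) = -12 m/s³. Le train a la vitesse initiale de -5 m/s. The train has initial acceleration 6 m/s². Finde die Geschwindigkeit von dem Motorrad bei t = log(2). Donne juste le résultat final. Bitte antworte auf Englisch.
The answer is -5/2.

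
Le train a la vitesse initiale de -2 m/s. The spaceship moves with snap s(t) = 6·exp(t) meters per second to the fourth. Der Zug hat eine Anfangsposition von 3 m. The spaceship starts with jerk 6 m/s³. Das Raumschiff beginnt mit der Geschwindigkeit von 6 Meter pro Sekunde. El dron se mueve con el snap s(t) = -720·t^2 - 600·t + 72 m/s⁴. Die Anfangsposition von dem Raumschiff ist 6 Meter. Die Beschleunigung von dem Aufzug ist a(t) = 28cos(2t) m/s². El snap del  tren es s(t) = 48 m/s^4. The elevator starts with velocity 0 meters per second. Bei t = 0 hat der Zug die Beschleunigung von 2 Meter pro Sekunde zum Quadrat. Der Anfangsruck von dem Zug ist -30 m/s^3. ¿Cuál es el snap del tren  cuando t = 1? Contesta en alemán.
Mit s(t) = 48 und Einsetzen von t = 1, finden wir s = 48.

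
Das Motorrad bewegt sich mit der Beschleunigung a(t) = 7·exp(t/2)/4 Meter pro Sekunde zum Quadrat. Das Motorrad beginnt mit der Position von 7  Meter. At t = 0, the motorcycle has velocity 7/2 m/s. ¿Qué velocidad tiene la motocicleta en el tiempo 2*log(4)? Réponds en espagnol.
Necesitamos integrar nuestra ecuación de la aceleración a(t) = 7·exp(t/2)/4 1 vez. La integral de la aceleración, con v(0) = 7/2, da la velocidad: v(t) = 7·exp(t/2)/2. Usando v(t) = 7·exp(t/2)/2 y sustituyendo t = 2*log(4), encontramos v = 14.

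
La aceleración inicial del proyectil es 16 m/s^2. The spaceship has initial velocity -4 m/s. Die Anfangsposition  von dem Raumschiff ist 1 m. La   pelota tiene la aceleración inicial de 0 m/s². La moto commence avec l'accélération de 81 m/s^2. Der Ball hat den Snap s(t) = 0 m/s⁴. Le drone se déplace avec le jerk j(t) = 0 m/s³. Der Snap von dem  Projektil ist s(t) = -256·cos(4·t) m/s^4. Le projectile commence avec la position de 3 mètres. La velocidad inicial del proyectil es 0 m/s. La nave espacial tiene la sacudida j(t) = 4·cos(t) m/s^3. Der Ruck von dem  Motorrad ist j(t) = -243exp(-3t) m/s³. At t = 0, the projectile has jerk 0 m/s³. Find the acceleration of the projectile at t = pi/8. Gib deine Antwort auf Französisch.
Nous devons trouver la primitive de notre équation du snap s(t) = -256·cos(4·t) 2 fois. L'intégrale du snap, avec j(0) = 0, donne le jerk: j(t) = -64·sin(4·t). En prenant ∫j(t)dt et en appliquant a(0) = 16, nous trouvons a(t) = 16·cos(4·t). En utilisant a(t) = 16·cos(4·t) et en substituant t = pi/8, nous trouvons a = 0.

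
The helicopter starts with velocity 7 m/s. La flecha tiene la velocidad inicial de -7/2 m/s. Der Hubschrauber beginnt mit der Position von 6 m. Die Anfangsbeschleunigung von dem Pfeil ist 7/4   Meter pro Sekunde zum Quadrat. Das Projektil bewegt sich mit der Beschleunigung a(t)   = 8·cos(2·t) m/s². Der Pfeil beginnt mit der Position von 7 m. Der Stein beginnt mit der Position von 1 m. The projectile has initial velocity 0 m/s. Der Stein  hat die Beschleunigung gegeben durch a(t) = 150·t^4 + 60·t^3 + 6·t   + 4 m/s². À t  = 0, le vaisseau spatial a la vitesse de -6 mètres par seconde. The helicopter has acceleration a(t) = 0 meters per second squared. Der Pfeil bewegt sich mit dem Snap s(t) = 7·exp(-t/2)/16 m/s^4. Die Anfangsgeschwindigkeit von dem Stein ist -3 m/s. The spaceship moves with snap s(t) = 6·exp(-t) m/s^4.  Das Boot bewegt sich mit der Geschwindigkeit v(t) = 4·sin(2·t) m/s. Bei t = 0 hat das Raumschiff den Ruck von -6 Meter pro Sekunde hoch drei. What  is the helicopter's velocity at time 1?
We must find the integral of our acceleration equation a(t) = 0 1 time. Finding the integral of a(t) and using v(0) = 7: v(t) = 7. From the given velocity equation v(t) = 7, we substitute t = 1 to get v = 7.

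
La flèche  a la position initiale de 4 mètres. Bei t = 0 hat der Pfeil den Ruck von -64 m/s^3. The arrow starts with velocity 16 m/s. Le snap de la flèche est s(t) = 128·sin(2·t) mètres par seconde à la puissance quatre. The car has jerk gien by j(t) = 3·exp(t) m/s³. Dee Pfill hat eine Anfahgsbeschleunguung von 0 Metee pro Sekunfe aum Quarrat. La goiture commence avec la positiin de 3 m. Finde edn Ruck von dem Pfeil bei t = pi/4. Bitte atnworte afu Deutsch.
Ausgehend von dem Snap s(t) = 128·sin(2·t), nehmen wir 1 Integral. Mit ∫s(t)dt und Anwendung von j(0) = -64, finden wir j(t) = -64·cos(2·t). Aus der Gleichung für den Ruck j(t) = -64·cos(2·t), setzen wir t = pi/4 ein und erhalten j = 0.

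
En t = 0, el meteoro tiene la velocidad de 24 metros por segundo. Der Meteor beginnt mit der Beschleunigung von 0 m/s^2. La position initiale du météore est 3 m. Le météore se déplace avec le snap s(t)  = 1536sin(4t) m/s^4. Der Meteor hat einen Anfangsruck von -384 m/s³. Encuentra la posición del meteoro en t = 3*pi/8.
Partiendo del snap s(t) = 1536·sin(4·t), tomamos 4 integrales. La antiderivada del snap, con j(0) = -384, da la sacudida: j(t) = -384·cos(4·t). La integral de la sacudida, con a(0) = 0, da la aceleración: a(t) = -96·sin(4·t). La integral de la aceleración, con v(0) = 24, da la velocidad: v(t) = 24·cos(4·t). Tomando ∫v(t)dt y aplicando x(0) = 3, encontramos x(t) = 6·sin(4·t) + 3. Usando x(t) = 6·sin(4·t) + 3 y sustituyendo t = 3*pi/8, encontramos x = -3.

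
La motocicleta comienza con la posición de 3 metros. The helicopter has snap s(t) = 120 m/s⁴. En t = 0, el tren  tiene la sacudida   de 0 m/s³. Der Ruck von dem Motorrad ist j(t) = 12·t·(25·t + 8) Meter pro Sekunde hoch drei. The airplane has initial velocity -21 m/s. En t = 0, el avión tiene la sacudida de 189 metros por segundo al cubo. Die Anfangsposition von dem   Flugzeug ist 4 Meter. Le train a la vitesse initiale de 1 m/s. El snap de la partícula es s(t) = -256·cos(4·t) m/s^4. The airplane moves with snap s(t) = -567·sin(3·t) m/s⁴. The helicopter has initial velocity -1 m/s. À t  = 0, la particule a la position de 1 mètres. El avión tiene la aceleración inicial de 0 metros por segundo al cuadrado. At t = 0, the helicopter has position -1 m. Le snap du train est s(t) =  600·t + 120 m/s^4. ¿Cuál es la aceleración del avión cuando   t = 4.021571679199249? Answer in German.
Um dies zu lösen, müssen wir 2 Integrale unserer Gleichung für den Snap s(t) = -567·sin(3·t) finden. Mit ∫s(t)dt und Anwendung von j(0) = 189, finden wir j(t) = 189·cos(3·t). Die Stammfunktion von dem Ruck ist die Beschleunigung. Mit a(0) = 0 erhalten wir a(t) = 63·sin(3·t). Wir haben die Beschleunigung a(t) = 63·sin(3·t). Durch Einsetzen von t = 4.021571679199249: a(4.021571679199249) = -30.2953005305593.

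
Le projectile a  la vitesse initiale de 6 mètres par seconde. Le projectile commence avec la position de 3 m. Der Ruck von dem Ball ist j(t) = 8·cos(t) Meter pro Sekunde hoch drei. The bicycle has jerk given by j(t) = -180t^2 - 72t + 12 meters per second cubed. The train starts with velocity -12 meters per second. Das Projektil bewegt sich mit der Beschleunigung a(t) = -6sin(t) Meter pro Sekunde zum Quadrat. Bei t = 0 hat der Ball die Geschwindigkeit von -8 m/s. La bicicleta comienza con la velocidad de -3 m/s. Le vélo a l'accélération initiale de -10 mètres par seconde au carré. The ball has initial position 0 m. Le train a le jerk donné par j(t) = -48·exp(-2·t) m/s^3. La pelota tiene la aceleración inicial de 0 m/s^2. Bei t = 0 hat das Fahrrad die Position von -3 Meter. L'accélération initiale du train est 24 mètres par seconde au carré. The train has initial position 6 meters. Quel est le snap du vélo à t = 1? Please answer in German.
Um dies zu lösen, müssen wir 1 Ableitung unserer Gleichung für den Ruck j(t) = -180·t^2 - 72·t + 12 nehmen. Durch Ableiten von dem Ruck erhalten wir den Snap: s(t) = -360·t - 72. Mit s(t) = -360·t - 72 und Einsetzen von t = 1, finden wir s = -432.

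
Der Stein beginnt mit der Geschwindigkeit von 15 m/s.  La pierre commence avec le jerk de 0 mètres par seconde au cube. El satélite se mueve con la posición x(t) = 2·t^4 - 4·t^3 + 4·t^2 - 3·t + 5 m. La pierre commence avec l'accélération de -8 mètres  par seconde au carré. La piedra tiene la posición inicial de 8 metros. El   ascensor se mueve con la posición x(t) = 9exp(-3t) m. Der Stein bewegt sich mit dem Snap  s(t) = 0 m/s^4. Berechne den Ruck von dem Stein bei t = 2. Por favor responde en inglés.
We must find the antiderivative of our snap equation s(t) = 0 1 time. Taking ∫s(t)dt and applying j(0) = 0, we find j(t) = 0. From the given jerk equation j(t) = 0, we substitute t = 2 to get j = 0.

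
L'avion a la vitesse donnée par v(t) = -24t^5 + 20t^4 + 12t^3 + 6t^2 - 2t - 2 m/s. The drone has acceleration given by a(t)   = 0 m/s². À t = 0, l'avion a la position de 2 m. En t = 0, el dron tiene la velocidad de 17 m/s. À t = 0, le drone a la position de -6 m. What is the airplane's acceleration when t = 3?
We must differentiate our velocity equation v(t) = -24·t^5 + 20·t^4 + 12·t^3 + 6·t^2 - 2·t - 2 1 time. The derivative of velocity gives acceleration: a(t) = -120·t^4 + 80·t^3 + 36·t^2 + 12·t - 2. We have acceleration a(t) = -120·t^4 + 80·t^3 + 36·t^2 + 12·t - 2. Substituting t = 3: a(3) = -7202.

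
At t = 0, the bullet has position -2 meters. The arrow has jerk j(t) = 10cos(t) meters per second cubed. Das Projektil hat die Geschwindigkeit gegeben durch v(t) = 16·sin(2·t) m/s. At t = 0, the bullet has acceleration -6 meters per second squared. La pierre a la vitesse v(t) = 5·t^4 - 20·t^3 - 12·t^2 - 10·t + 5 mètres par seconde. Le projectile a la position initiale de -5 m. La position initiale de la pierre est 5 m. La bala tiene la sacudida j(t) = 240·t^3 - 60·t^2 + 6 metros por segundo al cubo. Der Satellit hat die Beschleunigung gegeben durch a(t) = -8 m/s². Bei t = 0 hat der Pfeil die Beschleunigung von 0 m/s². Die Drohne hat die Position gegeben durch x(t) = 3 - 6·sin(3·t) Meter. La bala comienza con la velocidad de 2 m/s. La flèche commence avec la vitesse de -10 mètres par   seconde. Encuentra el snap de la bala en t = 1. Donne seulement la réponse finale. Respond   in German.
Der Snap bei t = 1 ist s = 600.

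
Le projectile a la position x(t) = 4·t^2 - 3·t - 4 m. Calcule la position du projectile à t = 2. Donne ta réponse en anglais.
We have position x(t) = 4·t^2 - 3·t - 4. Substituting t = 2: x(2) = 6.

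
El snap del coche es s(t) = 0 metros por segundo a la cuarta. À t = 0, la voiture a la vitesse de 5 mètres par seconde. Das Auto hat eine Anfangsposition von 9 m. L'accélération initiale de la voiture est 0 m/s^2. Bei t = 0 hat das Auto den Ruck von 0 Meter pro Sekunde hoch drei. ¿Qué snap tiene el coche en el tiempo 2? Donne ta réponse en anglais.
From the given snap equation s(t) = 0, we substitute t = 2 to get s = 0.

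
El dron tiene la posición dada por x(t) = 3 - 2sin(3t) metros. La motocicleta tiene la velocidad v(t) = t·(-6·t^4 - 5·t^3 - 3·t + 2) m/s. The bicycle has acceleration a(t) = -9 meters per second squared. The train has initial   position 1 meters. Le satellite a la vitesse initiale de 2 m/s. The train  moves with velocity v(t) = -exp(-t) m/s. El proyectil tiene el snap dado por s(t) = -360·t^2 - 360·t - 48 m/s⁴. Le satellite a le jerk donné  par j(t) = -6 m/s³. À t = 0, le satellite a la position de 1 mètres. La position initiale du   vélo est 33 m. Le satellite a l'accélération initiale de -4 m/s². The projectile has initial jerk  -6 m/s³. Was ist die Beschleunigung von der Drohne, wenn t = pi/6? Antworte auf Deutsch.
Um dies zu lösen, müssen wir 2 Ableitungen unserer Gleichung für die Position x(t) = 3 - 2·sin(3·t) nehmen. Die Ableitung von der Position ergibt die Geschwindigkeit: v(t) = -6·cos(3·t). Die Ableitung von der Geschwindigkeit ergibt die Beschleunigung: a(t) = 18·sin(3·t). Aus der Gleichung für die Beschleunigung a(t) = 18·sin(3·t), setzen wir t = pi/6 ein und erhalten a = 18.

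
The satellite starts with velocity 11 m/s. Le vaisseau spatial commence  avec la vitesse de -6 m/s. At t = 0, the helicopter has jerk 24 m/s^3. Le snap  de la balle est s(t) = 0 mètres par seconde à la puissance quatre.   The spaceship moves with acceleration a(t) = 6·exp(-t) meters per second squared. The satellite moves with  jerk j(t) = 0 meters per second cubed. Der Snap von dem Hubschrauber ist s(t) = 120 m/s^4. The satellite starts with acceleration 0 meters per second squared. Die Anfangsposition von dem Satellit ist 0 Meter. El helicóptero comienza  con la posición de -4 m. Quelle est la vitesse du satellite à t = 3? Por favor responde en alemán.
Um dies zu lösen, müssen wir 2 Integrale unserer Gleichung für den Ruck j(t) = 0 finden. Die Stammfunktion von dem Ruck ist die Beschleunigung. Mit a(0) = 0 erhalten wir a(t) = 0. Das Integral von der Beschleunigung, mit v(0) = 11, ergibt die Geschwindigkeit: v(t) = 11. Wir haben die Geschwindigkeit v(t) = 11. Durch Einsetzen von t = 3: v(3) = 11.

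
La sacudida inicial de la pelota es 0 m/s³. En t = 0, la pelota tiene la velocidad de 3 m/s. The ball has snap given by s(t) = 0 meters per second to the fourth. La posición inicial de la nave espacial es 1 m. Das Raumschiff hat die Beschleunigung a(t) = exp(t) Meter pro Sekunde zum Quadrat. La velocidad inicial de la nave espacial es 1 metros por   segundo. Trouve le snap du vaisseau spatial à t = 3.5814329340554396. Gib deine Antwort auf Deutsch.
Um dies zu lösen, müssen wir 2 Ableitungen unserer Gleichung für die Beschleunigung a(t) = exp(t) nehmen. Mit d/dt von a(t) finden wir j(t) = exp(t). Durch Ableiten von dem Ruck erhalten wir den Snap: s(t) = exp(t). Wir haben den Snap s(t) = exp(t). Durch Einsetzen von t = 3.5814329340554396: s(3.5814329340554396) = 35.9249821126003.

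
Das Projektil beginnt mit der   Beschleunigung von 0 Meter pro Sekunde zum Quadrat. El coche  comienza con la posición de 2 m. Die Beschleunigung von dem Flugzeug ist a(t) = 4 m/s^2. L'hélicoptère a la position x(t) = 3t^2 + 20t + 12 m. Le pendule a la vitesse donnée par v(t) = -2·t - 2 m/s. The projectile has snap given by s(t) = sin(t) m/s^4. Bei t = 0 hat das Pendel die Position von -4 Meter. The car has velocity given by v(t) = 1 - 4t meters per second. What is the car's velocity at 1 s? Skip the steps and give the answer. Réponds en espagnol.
En t = 1, v = -3.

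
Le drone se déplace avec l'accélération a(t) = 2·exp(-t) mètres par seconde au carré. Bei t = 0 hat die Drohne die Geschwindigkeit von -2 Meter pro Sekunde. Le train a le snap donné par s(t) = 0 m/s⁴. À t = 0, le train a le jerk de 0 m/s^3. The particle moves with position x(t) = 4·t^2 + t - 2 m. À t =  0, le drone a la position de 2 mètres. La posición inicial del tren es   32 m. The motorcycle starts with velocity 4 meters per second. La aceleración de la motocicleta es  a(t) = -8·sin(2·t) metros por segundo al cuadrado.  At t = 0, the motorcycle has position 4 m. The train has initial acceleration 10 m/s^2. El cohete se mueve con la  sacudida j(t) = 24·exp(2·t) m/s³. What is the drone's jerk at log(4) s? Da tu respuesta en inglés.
To solve this, we need to take 1 derivative of our acceleration equation a(t) = 2·exp(-t). Taking d/dt of a(t), we find j(t) = -2·exp(-t). Using j(t) = -2·exp(-t) and substituting t = log(4), we find j = -1/2.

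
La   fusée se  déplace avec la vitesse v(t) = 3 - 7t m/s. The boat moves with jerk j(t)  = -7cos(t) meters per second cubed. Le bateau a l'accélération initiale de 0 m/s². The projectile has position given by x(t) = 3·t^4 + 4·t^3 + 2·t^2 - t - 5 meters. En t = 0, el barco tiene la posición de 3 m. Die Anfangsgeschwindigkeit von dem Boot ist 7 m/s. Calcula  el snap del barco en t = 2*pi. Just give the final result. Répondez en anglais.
At t = 2*pi, s = 0.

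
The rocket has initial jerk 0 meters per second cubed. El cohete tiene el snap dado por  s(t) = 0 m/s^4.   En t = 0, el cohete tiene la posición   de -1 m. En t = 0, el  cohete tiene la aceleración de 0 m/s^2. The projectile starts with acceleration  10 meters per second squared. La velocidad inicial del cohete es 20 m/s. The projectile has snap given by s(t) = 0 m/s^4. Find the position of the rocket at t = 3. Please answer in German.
Wir müssen das Integral unserer Gleichung für den Snap s(t) = 0 4-mal finden. Durch Integration von dem Snap und Verwendung der Anfangsbedingung j(0) = 0, erhalten wir j(t) = 0. Durch Integration von dem Ruck und Verwendung der Anfangsbedingung a(0) = 0, erhalten wir a(t) = 0. Mit ∫a(t)dt und Anwendung von v(0) = 20, finden wir v(t) = 20. Das Integral von der Geschwindigkeit, mit x(0) = -1, ergibt die Position: x(t) = 20·t - 1. Mit x(t) = 20·t - 1 und Einsetzen von t = 3, finden wir x = 59.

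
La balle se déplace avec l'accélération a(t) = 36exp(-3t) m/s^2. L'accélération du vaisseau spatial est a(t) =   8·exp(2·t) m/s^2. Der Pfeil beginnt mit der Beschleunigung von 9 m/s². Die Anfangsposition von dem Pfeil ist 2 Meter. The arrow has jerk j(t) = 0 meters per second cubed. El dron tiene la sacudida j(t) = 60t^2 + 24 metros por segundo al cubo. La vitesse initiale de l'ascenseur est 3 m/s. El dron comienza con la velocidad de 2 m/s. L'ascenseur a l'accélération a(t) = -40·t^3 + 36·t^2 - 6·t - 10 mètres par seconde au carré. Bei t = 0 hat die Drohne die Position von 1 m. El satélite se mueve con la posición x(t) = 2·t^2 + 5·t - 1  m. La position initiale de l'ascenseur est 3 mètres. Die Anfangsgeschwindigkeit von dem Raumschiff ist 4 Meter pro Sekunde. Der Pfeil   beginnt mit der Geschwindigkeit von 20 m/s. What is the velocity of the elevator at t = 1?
Starting from acceleration a(t) = -40·t^3 + 36·t^2 - 6·t - 10, we take 1 antiderivative. The integral of acceleration, with v(0) = 3, gives velocity: v(t) = -10·t^4 + 12·t^3 - 3·t^2 - 10·t + 3. Using v(t) = -10·t^4 + 12·t^3 - 3·t^2 - 10·t + 3 and substituting t = 1, we find v = -8.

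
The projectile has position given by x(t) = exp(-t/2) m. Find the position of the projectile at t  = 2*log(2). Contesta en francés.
En utilisant x(t) = exp(-t/2) et en substituant t = 2*log(2), nous trouvons x = 1/2.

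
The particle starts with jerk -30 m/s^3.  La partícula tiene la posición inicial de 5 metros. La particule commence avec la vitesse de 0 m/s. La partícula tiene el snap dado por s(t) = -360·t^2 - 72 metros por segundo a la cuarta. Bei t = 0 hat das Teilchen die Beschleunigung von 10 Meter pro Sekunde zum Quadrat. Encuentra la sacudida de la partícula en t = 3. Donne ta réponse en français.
Nous devons intégrer notre équation du snap s(t) = -360·t^2 - 72 1 fois. L'intégrale du snap, avec j(0) = -30, donne le jerk: j(t) = -120·t^3 - 72·t - 30. En utilisant j(t) = -120·t^3 - 72·t - 30 et en substituant t = 3, nous trouvons j = -3486.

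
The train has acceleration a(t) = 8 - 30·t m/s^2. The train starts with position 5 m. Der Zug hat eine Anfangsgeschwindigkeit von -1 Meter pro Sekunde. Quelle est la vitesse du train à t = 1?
Nous devons trouver l'intégrale de notre équation de l'accélération a(t) = 8 - 30·t 1 fois. La primitive de l'accélération est la vitesse. En utilisant v(0) = -1, nous obtenons v(t) = -15·t^2 + 8·t - 1. De l'équation de la vitesse v(t) = -15·t^2 + 8·t - 1, nous substituons t = 1 pour obtenir v = -8.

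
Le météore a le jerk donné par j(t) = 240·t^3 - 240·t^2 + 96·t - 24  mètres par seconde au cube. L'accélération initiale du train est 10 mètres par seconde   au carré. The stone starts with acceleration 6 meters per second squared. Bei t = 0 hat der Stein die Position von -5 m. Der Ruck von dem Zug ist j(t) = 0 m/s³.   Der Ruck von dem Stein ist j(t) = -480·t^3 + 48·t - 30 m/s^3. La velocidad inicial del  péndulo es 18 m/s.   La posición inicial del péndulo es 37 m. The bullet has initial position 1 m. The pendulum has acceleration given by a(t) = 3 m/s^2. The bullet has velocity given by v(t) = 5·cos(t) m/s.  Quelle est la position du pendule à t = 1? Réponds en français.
En partant de l'accélération a(t) = 3, nous prenons 2 primitives. En prenant ∫a(t)dt et en appliquant v(0) = 18, nous trouvons v(t) = 3·t + 18. La primitive de la vitesse, avec x(0) = 37, donne la position: x(t) = 3·t^2/2 + 18·t + 37. En utilisant x(t) = 3·t^2/2 + 18·t + 37 et en substituant t = 1, nous trouvons x = 113/2.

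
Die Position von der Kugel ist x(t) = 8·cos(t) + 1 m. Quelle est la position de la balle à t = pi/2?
En utilisant x(t) = 8·cos(t) + 1 et en substituant t = pi/2, nous trouvons x = 1.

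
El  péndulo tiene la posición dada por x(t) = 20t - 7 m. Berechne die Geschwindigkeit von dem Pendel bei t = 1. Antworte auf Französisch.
Pour résoudre ceci, nous devons prendre 1 dérivée de notre équation de la position x(t) = 20·t - 7. La dérivée de la position donne la vitesse: v(t) = 20. En utilisant v(t) = 20 et en substituant t = 1, nous trouvons v = 20.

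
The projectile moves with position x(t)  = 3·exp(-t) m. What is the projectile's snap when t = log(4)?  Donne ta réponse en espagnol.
Partiendo de la posición x(t) = 3·exp(-t), tomamos 4 derivadas. Tomando d/dt de x(t), encontramos v(t) = -3·exp(-t). Tomando d/dt de v(t), encontramos a(t) = 3·exp(-t). Tomando d/dt de a(t), encontramos j(t) = -3·exp(-t). Derivando la sacudida, obtenemos el snap: s(t) = 3·exp(-t). De la ecuación del snap s(t) = 3·exp(-t), sustituimos t = log(4) para obtener s = 3/4.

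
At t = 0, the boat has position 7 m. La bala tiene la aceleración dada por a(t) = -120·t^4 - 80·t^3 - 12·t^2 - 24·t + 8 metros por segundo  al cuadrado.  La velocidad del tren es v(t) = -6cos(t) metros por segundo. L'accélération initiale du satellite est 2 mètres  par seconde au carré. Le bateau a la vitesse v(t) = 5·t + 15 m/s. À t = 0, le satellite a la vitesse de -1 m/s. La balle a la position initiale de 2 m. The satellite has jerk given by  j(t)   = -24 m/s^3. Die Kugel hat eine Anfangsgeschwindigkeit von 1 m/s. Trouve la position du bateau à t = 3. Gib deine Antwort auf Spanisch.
Para resolver esto, necesitamos tomar 1 integral de nuestra ecuación de la velocidad v(t) = 5·t + 15. La integral de la velocidad es la posición. Usando x(0) = 7, obtenemos x(t) = 5·t^2/2 + 15·t + 7. Usando x(t) = 5·t^2/2 + 15·t + 7 y sustituyendo t = 3, encontramos x = 149/2.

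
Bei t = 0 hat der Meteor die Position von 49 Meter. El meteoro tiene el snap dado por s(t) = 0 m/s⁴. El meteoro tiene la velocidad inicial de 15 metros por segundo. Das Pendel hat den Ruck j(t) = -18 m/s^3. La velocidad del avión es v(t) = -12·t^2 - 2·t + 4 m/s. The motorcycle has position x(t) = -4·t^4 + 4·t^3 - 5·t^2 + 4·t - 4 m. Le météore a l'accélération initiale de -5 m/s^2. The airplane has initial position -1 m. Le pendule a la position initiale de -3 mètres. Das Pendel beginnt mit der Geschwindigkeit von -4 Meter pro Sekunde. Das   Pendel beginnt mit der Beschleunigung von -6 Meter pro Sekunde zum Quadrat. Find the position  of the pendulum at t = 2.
We must find the integral of our jerk equation j(t) = -18 3 times. Integrating jerk and using the initial condition a(0) = -6, we get a(t) = -18·t - 6. Finding the antiderivative of a(t) and using v(0) = -4: v(t) = -9·t^2 - 6·t - 4. The integral of velocity is position. Using x(0) = -3, we get x(t) = -3·t^3 - 3·t^2 - 4·t - 3. From the given position equation x(t) = -3·t^3 - 3·t^2 - 4·t - 3, we substitute t = 2 to get x = -47.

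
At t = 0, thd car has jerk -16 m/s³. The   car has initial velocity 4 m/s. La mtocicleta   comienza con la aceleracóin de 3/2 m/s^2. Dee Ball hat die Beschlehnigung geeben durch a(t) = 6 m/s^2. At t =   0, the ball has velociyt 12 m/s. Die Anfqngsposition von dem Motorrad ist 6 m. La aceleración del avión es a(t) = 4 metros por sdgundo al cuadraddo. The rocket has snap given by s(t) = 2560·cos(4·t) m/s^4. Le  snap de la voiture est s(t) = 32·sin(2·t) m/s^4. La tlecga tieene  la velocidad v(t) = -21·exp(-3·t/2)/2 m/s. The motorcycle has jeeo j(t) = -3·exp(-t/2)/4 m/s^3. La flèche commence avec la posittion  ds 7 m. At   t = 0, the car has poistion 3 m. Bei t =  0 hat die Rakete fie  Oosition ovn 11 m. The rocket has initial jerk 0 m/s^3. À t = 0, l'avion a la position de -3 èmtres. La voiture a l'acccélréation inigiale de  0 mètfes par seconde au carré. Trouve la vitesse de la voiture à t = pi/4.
Nous devons intégrer notre équation du snap s(t) = 32·sin(2·t) 3 fois. En prenant ∫s(t)dt et en appliquant j(0) = -16, nous trouvons j(t) = -16·cos(2·t). La primitive du jerk est l'accélération. En utilisant a(0) = 0, nous obtenons a(t) = -8·sin(2·t). L'intégrale de l'accélération est la vitesse. En utilisant v(0) = 4, nous obtenons v(t) = 4·cos(2·t). En utilisant v(t) = 4·cos(2·t) et en substituant t = pi/4, nous trouvons v = 0.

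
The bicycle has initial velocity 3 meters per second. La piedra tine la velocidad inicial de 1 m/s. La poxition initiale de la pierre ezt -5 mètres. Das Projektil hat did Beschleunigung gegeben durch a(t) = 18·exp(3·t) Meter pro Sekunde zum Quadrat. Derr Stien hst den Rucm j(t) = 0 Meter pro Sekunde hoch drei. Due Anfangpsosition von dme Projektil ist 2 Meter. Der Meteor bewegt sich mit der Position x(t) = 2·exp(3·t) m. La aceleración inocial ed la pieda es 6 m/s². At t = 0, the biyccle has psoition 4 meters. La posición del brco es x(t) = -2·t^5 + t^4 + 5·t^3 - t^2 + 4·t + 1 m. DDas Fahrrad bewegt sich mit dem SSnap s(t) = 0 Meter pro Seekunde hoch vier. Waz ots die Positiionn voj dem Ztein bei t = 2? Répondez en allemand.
Um dies zu lösen, müssen wir 3 Stammfunktionen unserer Gleichung für den Ruck j(t) = 0 finden. Mit ∫j(t)dt und Anwendung von a(0) = 6, finden wir a(t) = 6. Durch Integration von der Beschleunigung und Verwendung der Anfangsbedingung v(0) = 1, erhalten wir v(t) = 6·t + 1. Mit ∫v(t)dt und Anwendung von x(0) = -5, finden wir x(t) = 3·t^2 + t - 5. Aus der Gleichung für die Position x(t) = 3·t^2 + t - 5, setzen wir t = 2 ein und erhalten x = 9.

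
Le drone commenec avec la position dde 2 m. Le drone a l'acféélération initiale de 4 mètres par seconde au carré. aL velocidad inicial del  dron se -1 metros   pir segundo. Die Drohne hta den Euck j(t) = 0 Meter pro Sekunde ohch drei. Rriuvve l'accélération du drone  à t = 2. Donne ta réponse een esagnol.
Debemos encontrar la integral de nuestra ecuación de la sacudida j(t) = 0 1 vez. La antiderivada de la sacudida es la aceleración. Usando a(0) = 4, obtenemos a(t) = 4. De la ecuación de la aceleración a(t) = 4, sustituimos t = 2 para obtener a = 4.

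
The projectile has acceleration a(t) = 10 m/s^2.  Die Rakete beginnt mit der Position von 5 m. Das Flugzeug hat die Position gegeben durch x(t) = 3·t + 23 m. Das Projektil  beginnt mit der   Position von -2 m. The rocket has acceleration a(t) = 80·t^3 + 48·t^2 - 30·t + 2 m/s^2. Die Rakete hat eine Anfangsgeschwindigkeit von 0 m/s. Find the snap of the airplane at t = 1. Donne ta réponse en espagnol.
Para resolver esto, necesitamos tomar 4 derivadas de nuestra ecuación de la posición x(t) = 3·t + 23. La derivada de la posición da la velocidad: v(t) = 3. Derivando la velocidad, obtenemos la aceleración: a(t) = 0. La derivada de la aceleración da la sacudida: j(t) = 0. Tomando d/dt de j(t), encontramos s(t) = 0. Tenemos el snap s(t) = 0. Sustituyendo t = 1: s(1) = 0.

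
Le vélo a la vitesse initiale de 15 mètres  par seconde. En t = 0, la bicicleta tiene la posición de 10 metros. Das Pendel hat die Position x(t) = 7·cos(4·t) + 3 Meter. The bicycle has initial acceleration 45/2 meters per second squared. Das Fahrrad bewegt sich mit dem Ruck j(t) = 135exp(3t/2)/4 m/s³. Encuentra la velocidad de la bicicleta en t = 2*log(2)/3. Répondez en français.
Nous devons intégrer notre équation du jerk j(t) = 135·exp(3·t/2)/4 2 fois. La primitive du jerk, avec a(0) = 45/2, donne l'accélération: a(t) = 45·exp(3·t/2)/2. En prenant ∫a(t)dt et en appliquant v(0) = 15, nous trouvons v(t) = 15·exp(3·t/2). Nous avons la vitesse v(t) = 15·exp(3·t/2). En substituant t = 2*log(2)/3: v(2*log(2)/3) = 30.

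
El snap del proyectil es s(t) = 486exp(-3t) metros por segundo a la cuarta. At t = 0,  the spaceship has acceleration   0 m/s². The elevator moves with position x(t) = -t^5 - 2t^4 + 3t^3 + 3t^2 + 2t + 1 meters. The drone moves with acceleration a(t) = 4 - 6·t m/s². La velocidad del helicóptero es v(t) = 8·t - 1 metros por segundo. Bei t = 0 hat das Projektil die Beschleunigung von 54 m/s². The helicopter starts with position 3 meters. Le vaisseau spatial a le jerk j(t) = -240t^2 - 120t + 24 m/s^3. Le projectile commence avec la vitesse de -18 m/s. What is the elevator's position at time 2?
Using x(t) = -t^5 - 2·t^4 + 3·t^3 + 3·t^2 + 2·t + 1 and substituting t = 2, we find x = -23.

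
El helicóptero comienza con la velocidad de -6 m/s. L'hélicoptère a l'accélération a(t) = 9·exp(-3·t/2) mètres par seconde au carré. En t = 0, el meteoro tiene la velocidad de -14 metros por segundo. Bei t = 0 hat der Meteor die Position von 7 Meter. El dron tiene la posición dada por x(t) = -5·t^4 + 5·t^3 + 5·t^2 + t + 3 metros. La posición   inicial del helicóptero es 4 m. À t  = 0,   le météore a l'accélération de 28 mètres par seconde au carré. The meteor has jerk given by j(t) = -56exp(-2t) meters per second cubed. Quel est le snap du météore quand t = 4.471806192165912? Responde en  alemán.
Ausgehend von dem Ruck j(t) = -56·exp(-2·t), nehmen wir 1 Ableitung. Durch Ableiten von dem Ruck erhalten wir den Snap: s(t) = 112·exp(-2·t). Aus der Gleichung für den Snap s(t) = 112·exp(-2·t), setzen wir t = 4.471806192165912 ein und erhalten s = 0.0146236746376598.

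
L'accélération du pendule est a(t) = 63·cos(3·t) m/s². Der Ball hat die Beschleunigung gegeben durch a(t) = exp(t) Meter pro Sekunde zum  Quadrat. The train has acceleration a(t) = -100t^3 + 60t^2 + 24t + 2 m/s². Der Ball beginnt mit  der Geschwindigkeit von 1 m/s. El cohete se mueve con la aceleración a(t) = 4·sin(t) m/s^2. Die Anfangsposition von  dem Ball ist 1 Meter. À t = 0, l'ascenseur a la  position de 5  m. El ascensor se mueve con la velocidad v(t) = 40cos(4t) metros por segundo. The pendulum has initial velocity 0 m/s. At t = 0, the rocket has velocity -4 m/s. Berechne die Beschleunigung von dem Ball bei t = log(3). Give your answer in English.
We have acceleration a(t) = exp(t). Substituting t = log(3): a(log(3)) = 3.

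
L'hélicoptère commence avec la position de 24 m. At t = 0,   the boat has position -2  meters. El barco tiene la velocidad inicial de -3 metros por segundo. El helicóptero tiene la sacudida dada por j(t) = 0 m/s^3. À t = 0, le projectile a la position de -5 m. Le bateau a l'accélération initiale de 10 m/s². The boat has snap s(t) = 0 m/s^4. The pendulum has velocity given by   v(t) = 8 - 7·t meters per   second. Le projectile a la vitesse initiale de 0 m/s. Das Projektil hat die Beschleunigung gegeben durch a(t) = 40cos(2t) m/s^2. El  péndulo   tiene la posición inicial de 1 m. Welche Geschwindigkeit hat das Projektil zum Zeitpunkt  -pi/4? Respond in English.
We need to integrate our acceleration equation a(t) = 40·cos(2·t) 1 time. Finding the integral of a(t) and using v(0) = 0: v(t) = 20·sin(2·t). Using v(t) = 20·sin(2·t) and substituting t = -pi/4, we find v = -20.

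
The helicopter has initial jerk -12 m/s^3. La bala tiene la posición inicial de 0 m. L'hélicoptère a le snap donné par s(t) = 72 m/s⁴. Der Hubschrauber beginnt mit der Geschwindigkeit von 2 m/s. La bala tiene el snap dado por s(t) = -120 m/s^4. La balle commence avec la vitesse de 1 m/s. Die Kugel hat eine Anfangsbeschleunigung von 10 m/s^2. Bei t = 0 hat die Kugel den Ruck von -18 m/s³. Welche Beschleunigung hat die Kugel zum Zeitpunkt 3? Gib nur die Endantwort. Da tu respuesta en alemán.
Bei t = 3, a = -584.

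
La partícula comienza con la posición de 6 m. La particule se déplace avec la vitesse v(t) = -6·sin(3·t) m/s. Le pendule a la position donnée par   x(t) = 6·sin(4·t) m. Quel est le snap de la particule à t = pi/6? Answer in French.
Pour résoudre ceci, nous devons prendre 3 dérivées de notre équation de la vitesse v(t) = -6·sin(3·t). La dérivée de la vitesse donne l'accélération: a(t) = -18·cos(3·t). En prenant d/dt de a(t), nous trouvons j(t) = 54·sin(3·t). En prenant d/dt de j(t), nous trouvons s(t) = 162·cos(3·t). Nous avons le snap s(t) = 162·cos(3·t). En substituant t = pi/6: s(pi/6) = 0.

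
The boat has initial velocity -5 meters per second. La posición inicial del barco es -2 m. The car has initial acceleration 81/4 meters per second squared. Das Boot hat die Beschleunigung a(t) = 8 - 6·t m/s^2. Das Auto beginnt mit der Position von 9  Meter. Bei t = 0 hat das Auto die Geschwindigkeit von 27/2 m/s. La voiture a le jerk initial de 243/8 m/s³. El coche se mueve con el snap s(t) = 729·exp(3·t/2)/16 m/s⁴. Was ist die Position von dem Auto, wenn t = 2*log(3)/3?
Um dies zu lösen, müssen wir 4 Stammfunktionen unserer Gleichung für den Snap s(t) = 729·exp(3·t/2)/16 finden. Mit ∫s(t)dt und Anwendung von j(0) = 243/8, finden wir j(t) = 243·exp(3·t/2)/8. Das Integral von dem Ruck, mit a(0) = 81/4, ergibt die Beschleunigung: a(t) = 81·exp(3·t/2)/4. Durch Integration von der Beschleunigung und Verwendung der Anfangsbedingung v(0) = 27/2, erhalten wir v(t) = 27·exp(3·t/2)/2. Die Stammfunktion von der Geschwindigkeit, mit x(0) = 9, ergibt die Position: x(t) = 9·exp(3·t/2). Wir haben die Position x(t) = 9·exp(3·t/2). Durch Einsetzen von t = 2*log(3)/3: x(2*log(3)/3) = 27.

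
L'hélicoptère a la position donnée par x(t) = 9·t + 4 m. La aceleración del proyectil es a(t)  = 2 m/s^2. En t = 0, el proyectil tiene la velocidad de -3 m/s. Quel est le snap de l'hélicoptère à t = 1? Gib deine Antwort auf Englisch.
Starting from position x(t) = 9·t + 4, we take 4 derivatives. The derivative of position gives velocity: v(t) = 9. The derivative of velocity gives acceleration: a(t) = 0. Differentiating acceleration, we get jerk: j(t) = 0. The derivative of jerk gives snap: s(t) = 0. Using s(t) = 0 and substituting t = 1, we find s = 0.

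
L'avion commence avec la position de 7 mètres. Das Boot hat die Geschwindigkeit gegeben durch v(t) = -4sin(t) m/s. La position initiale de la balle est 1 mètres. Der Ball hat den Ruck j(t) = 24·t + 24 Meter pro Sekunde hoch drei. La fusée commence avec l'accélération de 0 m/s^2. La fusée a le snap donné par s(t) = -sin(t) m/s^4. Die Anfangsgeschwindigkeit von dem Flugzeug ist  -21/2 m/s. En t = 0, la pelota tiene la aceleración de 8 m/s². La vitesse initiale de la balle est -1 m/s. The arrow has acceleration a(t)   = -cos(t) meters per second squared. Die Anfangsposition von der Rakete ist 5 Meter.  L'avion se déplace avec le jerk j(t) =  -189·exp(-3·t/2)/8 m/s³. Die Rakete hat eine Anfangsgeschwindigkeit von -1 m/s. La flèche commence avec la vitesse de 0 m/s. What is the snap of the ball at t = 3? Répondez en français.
En partant du jerk j(t) = 24·t + 24, nous prenons 1 dérivée. En dérivant le jerk, nous obtenons le snap: s(t) = 24. De l'équation du snap s(t) = 24, nous substituons t = 3 pour obtenir s = 24.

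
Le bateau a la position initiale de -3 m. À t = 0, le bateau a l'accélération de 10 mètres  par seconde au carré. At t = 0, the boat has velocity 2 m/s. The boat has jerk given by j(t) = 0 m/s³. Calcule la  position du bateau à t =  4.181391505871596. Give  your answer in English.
We need to integrate our jerk equation j(t) = 0 3 times. Integrating jerk and using the initial condition a(0) = 10, we get a(t) = 10. The integral of acceleration is velocity. Using v(0) = 2, we get v(t) = 10·t + 2. The antiderivative of velocity is position. Using x(0) = -3, we get x(t) = 5·t^2 + 2·t - 3. We have position x(t) = 5·t^2 + 2·t - 3. Substituting t = 4.181391505871596: x(4.181391505871596) = 92.7829576386188.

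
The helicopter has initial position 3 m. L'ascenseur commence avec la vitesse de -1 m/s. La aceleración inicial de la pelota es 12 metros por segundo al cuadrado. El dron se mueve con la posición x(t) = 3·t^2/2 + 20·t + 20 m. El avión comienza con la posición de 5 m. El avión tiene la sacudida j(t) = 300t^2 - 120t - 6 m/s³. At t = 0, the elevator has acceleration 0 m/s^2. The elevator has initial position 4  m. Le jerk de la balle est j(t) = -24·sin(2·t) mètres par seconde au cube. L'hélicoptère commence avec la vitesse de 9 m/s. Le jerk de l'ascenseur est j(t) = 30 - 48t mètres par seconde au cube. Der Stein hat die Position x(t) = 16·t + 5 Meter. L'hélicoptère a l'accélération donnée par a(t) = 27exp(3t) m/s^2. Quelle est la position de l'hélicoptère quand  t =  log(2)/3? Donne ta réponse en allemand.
Wir müssen unsere Gleichung für die Beschleunigung a(t) = 27·exp(3·t) 2-mal integrieren. Durch Integration von der Beschleunigung und Verwendung der Anfangsbedingung v(0) = 9, erhalten wir v(t) = 9·exp(3·t). Das Integral von der Geschwindigkeit, mit x(0) = 3, ergibt die Position: x(t) = 3·exp(3·t). Aus der Gleichung für die Position x(t) = 3·exp(3·t), setzen wir t = log(2)/3 ein und erhalten x = 6.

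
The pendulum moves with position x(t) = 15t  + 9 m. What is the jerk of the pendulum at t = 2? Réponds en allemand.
Ausgehend von der Position x(t) = 15·t + 9, nehmen wir 3 Ableitungen. Durch Ableiten von der Position erhalten wir die Geschwindigkeit: v(t) = 15. Die Ableitung von der Geschwindigkeit ergibt die Beschleunigung: a(t) = 0. Die Ableitung von der Beschleunigung ergibt den Ruck: j(t) = 0. Mit j(t) = 0 und Einsetzen von t = 2, finden wir j = 0.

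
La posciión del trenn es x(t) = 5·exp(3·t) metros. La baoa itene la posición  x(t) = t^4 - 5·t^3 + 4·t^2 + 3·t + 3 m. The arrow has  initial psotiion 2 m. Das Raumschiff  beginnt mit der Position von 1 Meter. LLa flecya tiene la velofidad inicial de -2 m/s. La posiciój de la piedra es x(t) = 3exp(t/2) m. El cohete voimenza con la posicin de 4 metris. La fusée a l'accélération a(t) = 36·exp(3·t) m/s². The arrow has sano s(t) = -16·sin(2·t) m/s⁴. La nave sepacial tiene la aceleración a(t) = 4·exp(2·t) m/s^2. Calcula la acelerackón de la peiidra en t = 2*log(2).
Partiendo de la posición x(t) = 3·exp(t/2), tomamos 2 derivadas. Tomando d/dt de x(t), encontramos v(t) = 3·exp(t/2)/2. Derivando la velocidad, obtenemos la aceleración: a(t) = 3·exp(t/2)/4. Usando a(t) = 3·exp(t/2)/4 y sustituyendo t = 2*log(2), encontramos a = 3/2.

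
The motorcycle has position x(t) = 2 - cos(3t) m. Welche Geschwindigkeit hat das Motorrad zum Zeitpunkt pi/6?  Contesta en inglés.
To solve this, we need to take 1 derivative of our position equation x(t) = 2 - cos(3·t). The derivative of position gives velocity: v(t) = 3·sin(3·t). From the given velocity equation v(t) = 3·sin(3·t), we substitute t = pi/6 to get v = 3.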